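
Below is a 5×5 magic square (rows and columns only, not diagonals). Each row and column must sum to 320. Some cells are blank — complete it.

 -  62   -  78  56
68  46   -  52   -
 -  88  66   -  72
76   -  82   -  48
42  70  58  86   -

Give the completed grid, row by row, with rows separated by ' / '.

The remaining cell in row 5 is (5,5) = 320 − 256 = 64.
Column 2 needs 320; the known cells sum to 266, so (4,2) = 54.
From column 5, 320 − (56 + 72 + 48 + 64) gives (2,5) = 80.
Using row 2: 68 + 46 + 52 + 80 + ? → (2,3) = 320 − 246 = 74.
Row 4 must total 320; the given cells sum to 260, so (4,4) = 60.
Column 3 needs 320; the known cells sum to 280, so (1,3) = 40.
Column 4 needs 320; the known cells sum to 276, so (3,4) = 44.
Row 1: 62 + 40 + 78 + 56 + ? = 320, so (1,1) = 84.
Row 3 needs 320; the known cells sum to 270, so (3,1) = 50.

84 62 40 78 56 / 68 46 74 52 80 / 50 88 66 44 72 / 76 54 82 60 48 / 42 70 58 86 64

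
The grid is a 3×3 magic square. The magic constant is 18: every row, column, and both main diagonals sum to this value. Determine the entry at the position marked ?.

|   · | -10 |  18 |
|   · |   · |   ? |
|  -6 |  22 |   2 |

-2

Row 1: -10 + 18 + ? = 18, so (1,1) = 10.
Column 1: 10 + (-6) + ? = 18, so (2,1) = 14.
From column 2, 18 − (-10 + 22) gives (2,2) = 6.
Column 3: 18 + 2 + ? = 18, so (2,3) = -2.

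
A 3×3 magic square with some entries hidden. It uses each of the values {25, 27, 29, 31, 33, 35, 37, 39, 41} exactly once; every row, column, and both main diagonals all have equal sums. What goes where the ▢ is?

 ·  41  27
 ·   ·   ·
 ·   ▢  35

The 9 entries sum to 297, so each line sums to 297/3 = 99.
Row 1 needs 99; the known cells sum to 68, so (1,1) = 31.
Column 3: 27 + 35 + ? = 99, so (2,3) = 37.
The remaining cell in main diagonal is (2,2) = 99 − 66 = 33.
The remaining cell in anti-diagonal is (3,1) = 99 − 60 = 39.
Using row 2: 33 + 37 + ? → (2,1) = 99 − 70 = 29.
The remaining cell in row 3 is (3,2) = 99 − 74 = 25.

25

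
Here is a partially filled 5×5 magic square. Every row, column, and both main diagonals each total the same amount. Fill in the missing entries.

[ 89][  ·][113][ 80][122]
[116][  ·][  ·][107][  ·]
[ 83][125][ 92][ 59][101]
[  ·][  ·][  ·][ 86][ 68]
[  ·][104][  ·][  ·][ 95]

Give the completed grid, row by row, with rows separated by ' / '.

89 56 113 80 122 / 116 98 65 107 74 / 83 125 92 59 101 / 110 77 119 86 68 / 62 104 71 128 95

Row 3 is already complete: 83 + 125 + 92 + 59 + 101 = 460, so that is the magic constant.
Using row 1: 89 + 113 + 80 + 122 + ? → (1,2) = 460 − 404 = 56.
Using column 4: 80 + 107 + 59 + 86 + ? → (5,4) = 460 − 332 = 128.
The remaining cell in column 5 is (2,5) = 460 − 386 = 74.
Main diagonal: 89 + 92 + 86 + 95 + ? = 460, so (2,2) = 98.
Row 2 needs 460; the known cells sum to 395, so (2,3) = 65.
The remaining cell in column 2 is (4,2) = 460 − 383 = 77.
Anti-diagonal: 122 + 107 + 92 + 77 + ? = 460, so (5,1) = 62.
Row 5 must total 460; the given cells sum to 389, so (5,3) = 71.
Column 1: 89 + 116 + 83 + 62 + ? = 460, so (4,1) = 110.
Column 3 needs 460; the known cells sum to 341, so (4,3) = 119.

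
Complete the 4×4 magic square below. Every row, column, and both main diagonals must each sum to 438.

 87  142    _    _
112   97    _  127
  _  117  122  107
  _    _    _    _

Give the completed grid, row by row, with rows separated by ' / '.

Row 2: 112 + 97 + 127 + ? = 438, so (2,3) = 102.
From row 3, 438 − (117 + 122 + 107) gives (3,1) = 92.
From column 1, 438 − (87 + 112 + 92) gives (4,1) = 147.
Column 2 needs 438; the known cells sum to 356, so (4,2) = 82.
Main diagonal: 87 + 97 + 122 + ? = 438, so (4,4) = 132.
From anti-diagonal, 438 − (102 + 117 + 147) gives (1,4) = 72.
Row 1: 87 + 142 + 72 + ? = 438, so (1,3) = 137.
Row 4 needs 438; the known cells sum to 361, so (4,3) = 77.

87 142 137 72 / 112 97 102 127 / 92 117 122 107 / 147 82 77 132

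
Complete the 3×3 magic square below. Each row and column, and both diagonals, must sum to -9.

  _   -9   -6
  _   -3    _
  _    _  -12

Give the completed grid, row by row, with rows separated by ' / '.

6 -9 -6 / -15 -3 9 / 0 3 -12

From row 1, -9 − (-9 + (-6)) gives (1,1) = 6.
Using column 2: -9 + (-3) + ? → (3,2) = -9 − (-12) = 3.
Column 3: -6 + (-12) + ? = -9, so (2,3) = 9.
From anti-diagonal, -9 − (-6 + (-3)) gives (3,1) = 0.
From row 2, -9 − (-3 + 9) gives (2,1) = -15.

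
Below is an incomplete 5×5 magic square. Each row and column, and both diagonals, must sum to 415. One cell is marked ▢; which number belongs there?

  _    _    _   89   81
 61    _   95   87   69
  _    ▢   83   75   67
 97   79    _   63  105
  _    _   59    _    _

Using row 2: 61 + 95 + 87 + 69 + ? → (2,2) = 415 − 312 = 103.
Row 4 needs 415; the known cells sum to 344, so (4,3) = 71.
Column 3: 95 + 83 + 71 + 59 + ? = 415, so (1,3) = 107.
Column 4 must total 415; the given cells sum to 314, so (5,4) = 101.
Using column 5: 81 + 69 + 67 + 105 + ? → (5,5) = 415 − 322 = 93.
Main diagonal: 103 + 83 + 63 + 93 + ? = 415, so (1,1) = 73.
Using anti-diagonal: 81 + 87 + 83 + 79 + ? → (5,1) = 415 − 330 = 85.
From row 1, 415 − (73 + 107 + 89 + 81) gives (1,2) = 65.
Row 5 needs 415; the known cells sum to 338, so (5,2) = 77.
Column 1 needs 415; the known cells sum to 316, so (3,1) = 99.
Column 2: 65 + 103 + 79 + 77 + ? = 415, so (3,2) = 91.

91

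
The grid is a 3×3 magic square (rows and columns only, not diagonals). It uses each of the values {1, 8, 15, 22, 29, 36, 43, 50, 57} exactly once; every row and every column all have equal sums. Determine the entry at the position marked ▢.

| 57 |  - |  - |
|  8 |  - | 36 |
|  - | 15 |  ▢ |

The 9 entries sum to 261, so each line sums to 261/3 = 87.
Row 2 must total 87; the given cells sum to 44, so (2,2) = 43.
Column 1 needs 87; the known cells sum to 65, so (3,1) = 22.
Column 2: 43 + 15 + ? = 87, so (1,2) = 29.
Row 1: 57 + 29 + ? = 87, so (1,3) = 1.
Row 3: 22 + 15 + ? = 87, so (3,3) = 50.

50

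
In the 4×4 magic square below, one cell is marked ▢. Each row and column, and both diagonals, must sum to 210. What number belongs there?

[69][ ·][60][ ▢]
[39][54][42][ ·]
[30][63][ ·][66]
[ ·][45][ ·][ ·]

Row 2 needs 210; the known cells sum to 135, so (2,4) = 75.
Row 3 needs 210; the known cells sum to 159, so (3,3) = 51.
Column 1 needs 210; the known cells sum to 138, so (4,1) = 72.
Column 2 needs 210; the known cells sum to 162, so (1,2) = 48.
The remaining cell in column 3 is (4,3) = 210 − 153 = 57.
From main diagonal, 210 − (69 + 54 + 51) gives (4,4) = 36.
The remaining cell in anti-diagonal is (1,4) = 210 − 177 = 33.

33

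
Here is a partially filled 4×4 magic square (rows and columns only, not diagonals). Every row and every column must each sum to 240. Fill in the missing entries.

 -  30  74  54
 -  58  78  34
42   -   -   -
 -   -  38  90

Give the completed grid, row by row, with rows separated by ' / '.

Row 1: 30 + 74 + 54 + ? = 240, so (1,1) = 82.
Row 2 must total 240; the given cells sum to 170, so (2,1) = 70.
Column 1: 82 + 70 + 42 + ? = 240, so (4,1) = 46.
Using column 3: 74 + 78 + 38 + ? → (3,3) = 240 − 190 = 50.
Using column 4: 54 + 34 + 90 + ? → (3,4) = 240 − 178 = 62.
From row 3, 240 − (42 + 50 + 62) gives (3,2) = 86.
Row 4: 46 + 38 + 90 + ? = 240, so (4,2) = 66.

82 30 74 54 / 70 58 78 34 / 42 86 50 62 / 46 66 38 90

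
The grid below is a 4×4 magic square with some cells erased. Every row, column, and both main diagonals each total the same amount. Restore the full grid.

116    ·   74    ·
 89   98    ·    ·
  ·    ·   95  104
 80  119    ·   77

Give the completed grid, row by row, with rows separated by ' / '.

116 83 74 113 / 89 98 107 92 / 101 86 95 104 / 80 119 110 77

Main diagonal is already complete: 116 + 98 + 95 + 77 = 386, so that is the magic constant.
Row 4 needs 386; the known cells sum to 276, so (4,3) = 110.
Column 1 must total 386; the given cells sum to 285, so (3,1) = 101.
Column 3: 74 + 95 + 110 + ? = 386, so (2,3) = 107.
Row 2 needs 386; the known cells sum to 294, so (2,4) = 92.
Row 3: 101 + 95 + 104 + ? = 386, so (3,2) = 86.
Column 2 must total 386; the given cells sum to 303, so (1,2) = 83.
Using column 4: 92 + 104 + 77 + ? → (1,4) = 386 − 273 = 113.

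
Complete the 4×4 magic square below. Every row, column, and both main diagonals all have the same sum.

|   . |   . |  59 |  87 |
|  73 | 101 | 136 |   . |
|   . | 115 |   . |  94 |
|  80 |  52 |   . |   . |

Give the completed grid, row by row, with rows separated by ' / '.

Anti-diagonal is already complete: 87 + 136 + 115 + 80 = 418, so that is the magic constant.
Row 2 needs 418; the known cells sum to 310, so (2,4) = 108.
From column 2, 418 − (101 + 115 + 52) gives (1,2) = 150.
Column 4 must total 418; the given cells sum to 289, so (4,4) = 129.
Using row 1: 150 + 59 + 87 + ? → (1,1) = 418 − 296 = 122.
Row 4 must total 418; the given cells sum to 261, so (4,3) = 157.
Using column 1: 122 + 73 + 80 + ? → (3,1) = 418 − 275 = 143.
Using column 3: 59 + 136 + 157 + ? → (3,3) = 418 − 352 = 66.

122 150 59 87 / 73 101 136 108 / 143 115 66 94 / 80 52 157 129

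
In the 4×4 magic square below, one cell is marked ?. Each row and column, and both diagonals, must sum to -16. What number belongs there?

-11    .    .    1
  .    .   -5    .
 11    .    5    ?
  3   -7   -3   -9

-17

Using column 1: -11 + 11 + 3 + ? → (2,1) = -16 − 3 = -19.
Column 3 needs -16; the known cells sum to -3, so (1,3) = -13.
Main diagonal: -11 + 5 + (-9) + ? = -16, so (2,2) = -1.
The remaining cell in anti-diagonal is (3,2) = -16 − (-1) = -15.
Using row 1: -11 + (-13) + 1 + ? → (1,2) = -16 − (-23) = 7.
From row 2, -16 − (-19 + (-1) + (-5)) gives (2,4) = 9.
The remaining cell in row 3 is (3,4) = -16 − 1 = -17.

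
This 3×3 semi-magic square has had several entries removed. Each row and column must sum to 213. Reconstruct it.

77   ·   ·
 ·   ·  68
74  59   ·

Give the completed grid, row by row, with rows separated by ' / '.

77 71 65 / 62 83 68 / 74 59 80

Row 3 needs 213; the known cells sum to 133, so (3,3) = 80.
Column 1: 77 + 74 + ? = 213, so (2,1) = 62.
The remaining cell in column 3 is (1,3) = 213 − 148 = 65.
Using row 1: 77 + 65 + ? → (1,2) = 213 − 142 = 71.
Row 2 must total 213; the given cells sum to 130, so (2,2) = 83.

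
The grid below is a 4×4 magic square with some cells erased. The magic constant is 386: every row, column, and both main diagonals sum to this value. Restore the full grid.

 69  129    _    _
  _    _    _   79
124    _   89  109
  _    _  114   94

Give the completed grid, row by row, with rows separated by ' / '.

69 129 84 104 / 74 134 99 79 / 124 64 89 109 / 119 59 114 94

Row 3 needs 386; the known cells sum to 322, so (3,2) = 64.
Column 4: 79 + 109 + 94 + ? = 386, so (1,4) = 104.
From main diagonal, 386 − (69 + 89 + 94) gives (2,2) = 134.
Row 1: 69 + 129 + 104 + ? = 386, so (1,3) = 84.
Using column 2: 129 + 134 + 64 + ? → (4,2) = 386 − 327 = 59.
Column 3 must total 386; the given cells sum to 287, so (2,3) = 99.
Anti-diagonal must total 386; the given cells sum to 267, so (4,1) = 119.
From row 2, 386 − (134 + 99 + 79) gives (2,1) = 74.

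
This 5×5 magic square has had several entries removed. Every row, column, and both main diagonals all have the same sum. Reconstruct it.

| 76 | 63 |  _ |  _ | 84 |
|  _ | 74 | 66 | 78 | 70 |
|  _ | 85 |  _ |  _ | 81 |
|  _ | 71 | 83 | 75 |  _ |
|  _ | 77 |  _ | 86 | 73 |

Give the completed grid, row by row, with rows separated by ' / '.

Column 2 is already complete: 63 + 74 + 85 + 71 + 77 = 370, so that is the magic constant.
Using row 2: 74 + 66 + 78 + 70 + ? → (2,1) = 370 − 288 = 82.
Column 5: 84 + 70 + 81 + 73 + ? = 370, so (4,5) = 62.
Main diagonal must total 370; the given cells sum to 298, so (3,3) = 72.
Using anti-diagonal: 84 + 78 + 72 + 71 + ? → (5,1) = 370 − 305 = 65.
Row 4: 71 + 83 + 75 + 62 + ? = 370, so (4,1) = 79.
Row 5 needs 370; the known cells sum to 301, so (5,3) = 69.
Column 1 must total 370; the given cells sum to 302, so (3,1) = 68.
Using column 3: 66 + 72 + 83 + 69 + ? → (1,3) = 370 − 290 = 80.
Row 1: 76 + 63 + 80 + 84 + ? = 370, so (1,4) = 67.
The remaining cell in row 3 is (3,4) = 370 − 306 = 64.

76 63 80 67 84 / 82 74 66 78 70 / 68 85 72 64 81 / 79 71 83 75 62 / 65 77 69 86 73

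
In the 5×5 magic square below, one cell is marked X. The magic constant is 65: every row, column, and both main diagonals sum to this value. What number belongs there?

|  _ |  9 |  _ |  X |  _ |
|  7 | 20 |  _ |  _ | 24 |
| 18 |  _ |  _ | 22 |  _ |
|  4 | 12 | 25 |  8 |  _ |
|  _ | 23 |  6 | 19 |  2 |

5

From row 4, 65 − (4 + 12 + 25 + 8) gives (4,5) = 16.
Row 5 needs 65; the known cells sum to 50, so (5,1) = 15.
Column 1: 7 + 18 + 4 + 15 + ? = 65, so (1,1) = 21.
Column 2 needs 65; the known cells sum to 64, so (3,2) = 1.
The remaining cell in main diagonal is (3,3) = 65 − 51 = 14.
Using row 3: 18 + 1 + 14 + 22 + ? → (3,5) = 65 − 55 = 10.
Using column 5: 24 + 10 + 16 + 2 + ? → (1,5) = 65 − 52 = 13.
Anti-diagonal needs 65; the known cells sum to 54, so (2,4) = 11.
Using row 2: 7 + 20 + 11 + 24 + ? → (2,3) = 65 − 62 = 3.
Column 3: 3 + 14 + 25 + 6 + ? = 65, so (1,3) = 17.
Column 4: 11 + 22 + 8 + 19 + ? = 65, so (1,4) = 5.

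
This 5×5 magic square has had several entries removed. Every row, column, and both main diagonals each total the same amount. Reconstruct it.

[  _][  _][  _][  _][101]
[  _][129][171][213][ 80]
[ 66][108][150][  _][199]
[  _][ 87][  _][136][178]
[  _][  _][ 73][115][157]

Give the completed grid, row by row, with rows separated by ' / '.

Column 5 is already complete: 101 + 80 + 199 + 178 + 157 = 715, so that is the magic constant.
Row 2 must total 715; the given cells sum to 593, so (2,1) = 122.
The remaining cell in row 3 is (3,4) = 715 − 523 = 192.
The remaining cell in column 4 is (1,4) = 715 − 656 = 59.
Using main diagonal: 129 + 150 + 136 + 157 + ? → (1,1) = 715 − 572 = 143.
Anti-diagonal needs 715; the known cells sum to 551, so (5,1) = 164.
From row 5, 715 − (164 + 73 + 115 + 157) gives (5,2) = 206.
Using column 1: 143 + 122 + 66 + 164 + ? → (4,1) = 715 − 495 = 220.
Column 2 needs 715; the known cells sum to 530, so (1,2) = 185.
The remaining cell in row 1 is (1,3) = 715 − 488 = 227.
Row 4 needs 715; the known cells sum to 621, so (4,3) = 94.

143 185 227 59 101 / 122 129 171 213 80 / 66 108 150 192 199 / 220 87 94 136 178 / 164 206 73 115 157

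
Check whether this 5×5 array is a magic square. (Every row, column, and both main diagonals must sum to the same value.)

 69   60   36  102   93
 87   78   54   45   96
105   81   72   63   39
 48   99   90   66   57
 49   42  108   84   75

No — row 5 sums to 358 but row 2 sums to 360.

Row 1: 69 + 60 + 36 + 102 + 93 = 360.
Row 2: 87 + 78 + 54 + 45 + 96 = 360.
Row 3: 105 + 81 + 72 + 63 + 39 = 360.
Row 4: 48 + 99 + 90 + 66 + 57 = 360.
Row 5: 49 + 42 + 108 + 84 + 75 = 358.
Column 1: 69 + 87 + 105 + 48 + 49 = 358.
Column 2: 60 + 78 + 81 + 99 + 42 = 360.
Column 3: 36 + 54 + 72 + 90 + 108 = 360.
Column 4: 102 + 45 + 63 + 66 + 84 = 360.
Column 5: 93 + 96 + 39 + 57 + 75 = 360.
Main diagonal: 69 + 78 + 72 + 66 + 75 = 360.
Anti-diagonal: 93 + 45 + 72 + 99 + 49 = 358.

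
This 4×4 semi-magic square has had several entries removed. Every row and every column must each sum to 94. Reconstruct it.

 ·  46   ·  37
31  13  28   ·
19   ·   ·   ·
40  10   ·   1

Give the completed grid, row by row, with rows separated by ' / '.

4 46 7 37 / 31 13 28 22 / 19 25 16 34 / 40 10 43 1

Row 2 must total 94; the given cells sum to 72, so (2,4) = 22.
Using row 4: 40 + 10 + 1 + ? → (4,3) = 94 − 51 = 43.
Using column 1: 31 + 19 + 40 + ? → (1,1) = 94 − 90 = 4.
Using column 2: 46 + 13 + 10 + ? → (3,2) = 94 − 69 = 25.
Using column 4: 37 + 22 + 1 + ? → (3,4) = 94 − 60 = 34.
The remaining cell in row 1 is (1,3) = 94 − 87 = 7.
From row 3, 94 − (19 + 25 + 34) gives (3,3) = 16.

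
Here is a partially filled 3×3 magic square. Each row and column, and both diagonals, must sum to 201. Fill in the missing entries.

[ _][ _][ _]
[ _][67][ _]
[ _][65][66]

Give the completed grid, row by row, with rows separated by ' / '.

68 69 64 / 63 67 71 / 70 65 66

Row 3 needs 201; the known cells sum to 131, so (3,1) = 70.
Column 2: 67 + 65 + ? = 201, so (1,2) = 69.
Main diagonal needs 201; the known cells sum to 133, so (1,1) = 68.
Using anti-diagonal: 67 + 70 + ? → (1,3) = 201 − 137 = 64.
From column 1, 201 − (68 + 70) gives (2,1) = 63.
Column 3 needs 201; the known cells sum to 130, so (2,3) = 71.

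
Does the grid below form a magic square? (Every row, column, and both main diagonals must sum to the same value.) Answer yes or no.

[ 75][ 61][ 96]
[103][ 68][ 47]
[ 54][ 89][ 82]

No — column 3 sums to 225 but anti-diagonal sums to 218.

Row 1: 75 + 61 + 96 = 232.
Row 2: 103 + 68 + 47 = 218.
Row 3: 54 + 89 + 82 = 225.
Column 1: 75 + 103 + 54 = 232.
Column 2: 61 + 68 + 89 = 218.
Column 3: 96 + 47 + 82 = 225.
Main diagonal: 75 + 68 + 82 = 225.
Anti-diagonal: 96 + 68 + 54 = 218.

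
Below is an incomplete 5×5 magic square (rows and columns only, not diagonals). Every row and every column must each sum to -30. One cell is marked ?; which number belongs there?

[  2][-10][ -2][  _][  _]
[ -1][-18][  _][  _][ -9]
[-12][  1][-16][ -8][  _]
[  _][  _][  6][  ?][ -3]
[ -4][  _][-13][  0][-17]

The remaining cell in row 3 is (3,5) = -30 − (-35) = 5.
Using row 5: -4 + (-13) + 0 + (-17) + ? → (5,2) = -30 − (-34) = 4.
The remaining cell in column 1 is (4,1) = -30 − (-15) = -15.
Column 2 must total -30; the given cells sum to -23, so (4,2) = -7.
Column 3 must total -30; the given cells sum to -25, so (2,3) = -5.
Column 5 must total -30; the given cells sum to -24, so (1,5) = -6.
The remaining cell in row 1 is (1,4) = -30 − (-16) = -14.
Row 2 must total -30; the given cells sum to -33, so (2,4) = 3.
The remaining cell in row 4 is (4,4) = -30 − (-19) = -11.

-11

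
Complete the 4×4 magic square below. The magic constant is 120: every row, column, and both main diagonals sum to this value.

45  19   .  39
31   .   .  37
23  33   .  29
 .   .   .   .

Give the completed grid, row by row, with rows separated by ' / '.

45 19 17 39 / 31 25 27 37 / 23 33 35 29 / 21 43 41 15

The remaining cell in row 1 is (1,3) = 120 − 103 = 17.
Using row 3: 23 + 33 + 29 + ? → (3,3) = 120 − 85 = 35.
Using column 1: 45 + 31 + 23 + ? → (4,1) = 120 − 99 = 21.
Column 4 must total 120; the given cells sum to 105, so (4,4) = 15.
The remaining cell in main diagonal is (2,2) = 120 − 95 = 25.
From anti-diagonal, 120 − (39 + 33 + 21) gives (2,3) = 27.
Using column 2: 19 + 25 + 33 + ? → (4,2) = 120 − 77 = 43.
Column 3: 17 + 27 + 35 + ? = 120, so (4,3) = 41.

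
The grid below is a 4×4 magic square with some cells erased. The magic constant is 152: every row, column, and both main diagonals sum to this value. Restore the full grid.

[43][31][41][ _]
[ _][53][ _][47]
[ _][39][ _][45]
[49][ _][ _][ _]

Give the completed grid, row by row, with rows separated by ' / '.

Row 1 needs 152; the known cells sum to 115, so (1,4) = 37.
The remaining cell in column 2 is (4,2) = 152 − 123 = 29.
Column 4 needs 152; the known cells sum to 129, so (4,4) = 23.
Using main diagonal: 43 + 53 + 23 + ? → (3,3) = 152 − 119 = 33.
From anti-diagonal, 152 − (37 + 39 + 49) gives (2,3) = 27.
Row 2 must total 152; the given cells sum to 127, so (2,1) = 25.
The remaining cell in row 3 is (3,1) = 152 − 117 = 35.
Using row 4: 49 + 29 + 23 + ? → (4,3) = 152 − 101 = 51.

43 31 41 37 / 25 53 27 47 / 35 39 33 45 / 49 29 51 23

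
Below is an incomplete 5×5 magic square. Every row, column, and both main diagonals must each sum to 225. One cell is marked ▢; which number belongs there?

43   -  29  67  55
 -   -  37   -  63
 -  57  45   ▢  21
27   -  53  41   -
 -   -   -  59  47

33

Using row 1: 43 + 29 + 67 + 55 + ? → (1,2) = 225 − 194 = 31.
Using column 3: 29 + 37 + 45 + 53 + ? → (5,3) = 225 − 164 = 61.
Column 5 must total 225; the given cells sum to 186, so (4,5) = 39.
Using main diagonal: 43 + 45 + 41 + 47 + ? → (2,2) = 225 − 176 = 49.
Row 4: 27 + 53 + 41 + 39 + ? = 225, so (4,2) = 65.
From column 2, 225 − (31 + 49 + 57 + 65) gives (5,2) = 23.
Row 5: 23 + 61 + 59 + 47 + ? = 225, so (5,1) = 35.
From anti-diagonal, 225 − (55 + 45 + 65 + 35) gives (2,4) = 25.
Using row 2: 49 + 37 + 25 + 63 + ? → (2,1) = 225 − 174 = 51.
Column 1 must total 225; the given cells sum to 156, so (3,1) = 69.
The remaining cell in column 4 is (3,4) = 225 − 192 = 33.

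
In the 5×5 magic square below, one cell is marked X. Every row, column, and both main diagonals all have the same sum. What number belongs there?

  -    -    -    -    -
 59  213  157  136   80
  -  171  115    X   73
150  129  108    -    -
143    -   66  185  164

94

Row 2 is complete and sums to 645; that is the magic constant.
Using row 5: 143 + 66 + 185 + 164 + ? → (5,2) = 645 − 558 = 87.
From column 2, 645 − (213 + 171 + 129 + 87) gives (1,2) = 45.
Column 3 must total 645; the given cells sum to 446, so (1,3) = 199.
The remaining cell in anti-diagonal is (1,5) = 645 − 523 = 122.
Column 5 must total 645; the given cells sum to 439, so (4,5) = 206.
Using row 4: 150 + 129 + 108 + 206 + ? → (4,4) = 645 − 593 = 52.
The remaining cell in main diagonal is (1,1) = 645 − 544 = 101.
Row 1 must total 645; the given cells sum to 467, so (1,4) = 178.
Using column 1: 101 + 59 + 150 + 143 + ? → (3,1) = 645 − 453 = 192.
The remaining cell in column 4 is (3,4) = 645 − 551 = 94.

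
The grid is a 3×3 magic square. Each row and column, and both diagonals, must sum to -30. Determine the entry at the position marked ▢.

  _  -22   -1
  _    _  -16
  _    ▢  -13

2

Row 1: -22 + (-1) + ? = -30, so (1,1) = -7.
Main diagonal must total -30; the given cells sum to -20, so (2,2) = -10.
From anti-diagonal, -30 − (-1 + (-10)) gives (3,1) = -19.
Using row 2: -10 + (-16) + ? → (2,1) = -30 − (-26) = -4.
Using row 3: -19 + (-13) + ? → (3,2) = -30 − (-32) = 2.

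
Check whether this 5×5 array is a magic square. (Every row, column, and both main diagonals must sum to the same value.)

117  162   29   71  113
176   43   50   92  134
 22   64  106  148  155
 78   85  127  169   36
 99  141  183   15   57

No — column 5 sums to 495 but column 1 sums to 492.

Row 1: 117 + 162 + 29 + 71 + 113 = 492.
Row 2: 176 + 43 + 50 + 92 + 134 = 495.
Row 3: 22 + 64 + 106 + 148 + 155 = 495.
Row 4: 78 + 85 + 127 + 169 + 36 = 495.
Row 5: 99 + 141 + 183 + 15 + 57 = 495.
Column 1: 117 + 176 + 22 + 78 + 99 = 492.
Column 2: 162 + 43 + 64 + 85 + 141 = 495.
Column 3: 29 + 50 + 106 + 127 + 183 = 495.
Column 4: 71 + 92 + 148 + 169 + 15 = 495.
Column 5: 113 + 134 + 155 + 36 + 57 = 495.
Main diagonal: 117 + 43 + 106 + 169 + 57 = 492.
Anti-diagonal: 113 + 92 + 106 + 85 + 99 = 495.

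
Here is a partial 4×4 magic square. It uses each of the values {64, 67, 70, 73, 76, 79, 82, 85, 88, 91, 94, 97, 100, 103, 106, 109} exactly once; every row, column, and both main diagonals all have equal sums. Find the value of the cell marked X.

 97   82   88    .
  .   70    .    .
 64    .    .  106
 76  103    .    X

94

The 16 entries sum to 1384, so each line sums to 1384/4 = 346.
The remaining cell in row 1 is (1,4) = 346 − 267 = 79.
Column 1: 97 + 64 + 76 + ? = 346, so (2,1) = 109.
Using column 2: 82 + 70 + 103 + ? → (3,2) = 346 − 255 = 91.
From anti-diagonal, 346 − (79 + 91 + 76) gives (2,3) = 100.
From row 2, 346 − (109 + 70 + 100) gives (2,4) = 67.
Row 3 must total 346; the given cells sum to 261, so (3,3) = 85.
The remaining cell in column 3 is (4,3) = 346 − 273 = 73.
Column 4 needs 346; the known cells sum to 252, so (4,4) = 94.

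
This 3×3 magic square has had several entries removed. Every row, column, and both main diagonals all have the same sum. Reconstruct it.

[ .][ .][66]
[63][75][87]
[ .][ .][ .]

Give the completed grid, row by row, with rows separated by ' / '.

Row 2 is already complete: 63 + 75 + 87 = 225, so that is the magic constant.
Column 3: 66 + 87 + ? = 225, so (3,3) = 72.
Main diagonal: 75 + 72 + ? = 225, so (1,1) = 78.
Anti-diagonal: 66 + 75 + ? = 225, so (3,1) = 84.
Row 1 needs 225; the known cells sum to 144, so (1,2) = 81.
Row 3 must total 225; the given cells sum to 156, so (3,2) = 69.

78 81 66 / 63 75 87 / 84 69 72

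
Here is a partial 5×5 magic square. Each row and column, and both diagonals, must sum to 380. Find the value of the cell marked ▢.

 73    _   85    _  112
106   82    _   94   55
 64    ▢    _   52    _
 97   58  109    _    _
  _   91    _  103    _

Row 2 must total 380; the given cells sum to 337, so (2,3) = 43.
From column 1, 380 − (73 + 106 + 64 + 97) gives (5,1) = 40.
Anti-diagonal needs 380; the known cells sum to 304, so (3,3) = 76.
The remaining cell in column 3 is (5,3) = 380 − 313 = 67.
Row 5 must total 380; the given cells sum to 301, so (5,5) = 79.
Main diagonal: 73 + 82 + 76 + 79 + ? = 380, so (4,4) = 70.
The remaining cell in row 4 is (4,5) = 380 − 334 = 46.
The remaining cell in column 4 is (1,4) = 380 − 319 = 61.
Column 5 must total 380; the given cells sum to 292, so (3,5) = 88.
The remaining cell in row 1 is (1,2) = 380 − 331 = 49.
The remaining cell in row 3 is (3,2) = 380 − 280 = 100.

100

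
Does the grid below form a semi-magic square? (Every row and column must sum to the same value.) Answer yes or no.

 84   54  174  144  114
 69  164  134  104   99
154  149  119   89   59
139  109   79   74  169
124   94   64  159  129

Row 1: 84 + 54 + 174 + 144 + 114 = 570.
Row 2: 69 + 164 + 134 + 104 + 99 = 570.
Row 3: 154 + 149 + 119 + 89 + 59 = 570.
Row 4: 139 + 109 + 79 + 74 + 169 = 570.
Row 5: 124 + 94 + 64 + 159 + 129 = 570.
Column 1: 84 + 69 + 154 + 139 + 124 = 570.
Column 2: 54 + 164 + 149 + 109 + 94 = 570.
Column 3: 174 + 134 + 119 + 79 + 64 = 570.
Column 4: 144 + 104 + 89 + 74 + 159 = 570.
Column 5: 114 + 99 + 59 + 169 + 129 = 570.
All lines sum to 570.

Yes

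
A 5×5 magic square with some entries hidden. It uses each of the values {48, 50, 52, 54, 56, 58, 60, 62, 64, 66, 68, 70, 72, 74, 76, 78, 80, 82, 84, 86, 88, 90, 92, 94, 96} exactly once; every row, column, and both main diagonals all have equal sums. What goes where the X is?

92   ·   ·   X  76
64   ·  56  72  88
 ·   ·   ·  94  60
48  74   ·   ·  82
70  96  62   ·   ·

The 25 entries sum to 1800, so each line sums to 1800/5 = 360.
Row 2: 64 + 56 + 72 + 88 + ? = 360, so (2,2) = 80.
From column 1, 360 − (92 + 64 + 48 + 70) gives (3,1) = 86.
From column 5, 360 − (76 + 88 + 60 + 82) gives (5,5) = 54.
Using anti-diagonal: 76 + 72 + 74 + 70 + ? → (3,3) = 360 − 292 = 68.
Row 3: 86 + 68 + 94 + 60 + ? = 360, so (3,2) = 52.
Row 5: 70 + 96 + 62 + 54 + ? = 360, so (5,4) = 78.
Column 2: 80 + 52 + 74 + 96 + ? = 360, so (1,2) = 58.
Main diagonal needs 360; the known cells sum to 294, so (4,4) = 66.
The remaining cell in row 4 is (4,3) = 360 − 270 = 90.
Using column 3: 56 + 68 + 90 + 62 + ? → (1,3) = 360 − 276 = 84.
Using column 4: 72 + 94 + 66 + 78 + ? → (1,4) = 360 − 310 = 50.

50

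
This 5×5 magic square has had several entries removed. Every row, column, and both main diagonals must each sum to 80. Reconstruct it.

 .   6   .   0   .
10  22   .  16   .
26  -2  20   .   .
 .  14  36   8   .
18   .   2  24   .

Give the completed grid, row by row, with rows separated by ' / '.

34 6 28 0 12 / 10 22 -6 16 38 / 26 -2 20 32 4 / -8 14 36 8 30 / 18 40 2 24 -4

Column 2 must total 80; the given cells sum to 40, so (5,2) = 40.
Column 4 must total 80; the given cells sum to 48, so (3,4) = 32.
From anti-diagonal, 80 − (16 + 20 + 14 + 18) gives (1,5) = 12.
Row 3 needs 80; the known cells sum to 76, so (3,5) = 4.
Row 5 must total 80; the given cells sum to 84, so (5,5) = -4.
Using main diagonal: 22 + 20 + 8 + (-4) + ? → (1,1) = 80 − 46 = 34.
Row 1: 34 + 6 + 0 + 12 + ? = 80, so (1,3) = 28.
The remaining cell in column 1 is (4,1) = 80 − 88 = -8.
Column 3 must total 80; the given cells sum to 86, so (2,3) = -6.
Row 2 must total 80; the given cells sum to 42, so (2,5) = 38.
Row 4: -8 + 14 + 36 + 8 + ? = 80, so (4,5) = 30.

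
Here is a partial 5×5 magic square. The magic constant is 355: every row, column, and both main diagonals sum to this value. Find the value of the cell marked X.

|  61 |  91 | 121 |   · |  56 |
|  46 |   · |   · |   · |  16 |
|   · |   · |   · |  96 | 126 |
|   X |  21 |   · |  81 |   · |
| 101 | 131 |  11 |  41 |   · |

Row 1 must total 355; the given cells sum to 329, so (1,4) = 26.
The remaining cell in row 5 is (5,5) = 355 − 284 = 71.
Column 4: 26 + 96 + 81 + 41 + ? = 355, so (2,4) = 111.
From column 5, 355 − (56 + 16 + 126 + 71) gives (4,5) = 86.
From anti-diagonal, 355 − (56 + 111 + 21 + 101) gives (3,3) = 66.
Main diagonal needs 355; the known cells sum to 279, so (2,2) = 76.
The remaining cell in row 2 is (2,3) = 355 − 249 = 106.
Using column 2: 91 + 76 + 21 + 131 + ? → (3,2) = 355 − 319 = 36.
From column 3, 355 − (121 + 106 + 66 + 11) gives (4,3) = 51.
Row 3 needs 355; the known cells sum to 324, so (3,1) = 31.
Using row 4: 21 + 51 + 81 + 86 + ? → (4,1) = 355 − 239 = 116.

116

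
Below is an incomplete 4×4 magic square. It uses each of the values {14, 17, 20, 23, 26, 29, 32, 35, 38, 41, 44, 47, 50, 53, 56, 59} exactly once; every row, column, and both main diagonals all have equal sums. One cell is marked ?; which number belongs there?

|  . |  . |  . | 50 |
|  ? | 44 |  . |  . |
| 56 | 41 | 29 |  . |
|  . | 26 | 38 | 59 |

The 16 entries sum to 584, so each line sums to 584/4 = 146.
Row 3: 56 + 41 + 29 + ? = 146, so (3,4) = 20.
From row 4, 146 − (26 + 38 + 59) gives (4,1) = 23.
Column 2 needs 146; the known cells sum to 111, so (1,2) = 35.
The remaining cell in column 4 is (2,4) = 146 − 129 = 17.
The remaining cell in main diagonal is (1,1) = 146 − 132 = 14.
Anti-diagonal: 50 + 41 + 23 + ? = 146, so (2,3) = 32.
Using row 1: 14 + 35 + 50 + ? → (1,3) = 146 − 99 = 47.
Row 2: 44 + 32 + 17 + ? = 146, so (2,1) = 53.

53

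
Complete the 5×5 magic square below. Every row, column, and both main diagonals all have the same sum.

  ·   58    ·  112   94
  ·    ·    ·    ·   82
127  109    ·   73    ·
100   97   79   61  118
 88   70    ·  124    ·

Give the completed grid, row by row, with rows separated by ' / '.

76 58 115 112 94 / 64 121 103 85 82 / 127 109 91 73 55 / 100 97 79 61 118 / 88 70 67 124 106

Row 4 is already complete: 100 + 97 + 79 + 61 + 118 = 455, so that is the magic constant.
Using column 2: 58 + 109 + 97 + 70 + ? → (2,2) = 455 − 334 = 121.
Column 4 must total 455; the given cells sum to 370, so (2,4) = 85.
Anti-diagonal: 94 + 85 + 97 + 88 + ? = 455, so (3,3) = 91.
Row 3: 127 + 109 + 91 + 73 + ? = 455, so (3,5) = 55.
Using column 5: 94 + 82 + 55 + 118 + ? → (5,5) = 455 − 349 = 106.
From main diagonal, 455 − (121 + 91 + 61 + 106) gives (1,1) = 76.
Row 1 must total 455; the given cells sum to 340, so (1,3) = 115.
The remaining cell in row 5 is (5,3) = 455 − 388 = 67.
Column 1 must total 455; the given cells sum to 391, so (2,1) = 64.
The remaining cell in column 3 is (2,3) = 455 − 352 = 103.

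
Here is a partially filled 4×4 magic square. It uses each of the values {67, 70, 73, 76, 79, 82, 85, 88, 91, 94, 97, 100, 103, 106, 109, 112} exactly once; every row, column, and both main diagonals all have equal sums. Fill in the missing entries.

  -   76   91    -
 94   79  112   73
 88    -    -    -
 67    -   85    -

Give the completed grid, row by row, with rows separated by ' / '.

109 76 91 82 / 94 79 112 73 / 88 97 70 103 / 67 106 85 100

The 16 entries sum to 1432, so each line sums to 1432/4 = 358.
Column 1 must total 358; the given cells sum to 249, so (1,1) = 109.
Column 3 must total 358; the given cells sum to 288, so (3,3) = 70.
The remaining cell in main diagonal is (4,4) = 358 − 258 = 100.
Row 1 needs 358; the known cells sum to 276, so (1,4) = 82.
Using row 4: 67 + 85 + 100 + ? → (4,2) = 358 − 252 = 106.
Column 2: 76 + 79 + 106 + ? = 358, so (3,2) = 97.
Column 4 needs 358; the known cells sum to 255, so (3,4) = 103.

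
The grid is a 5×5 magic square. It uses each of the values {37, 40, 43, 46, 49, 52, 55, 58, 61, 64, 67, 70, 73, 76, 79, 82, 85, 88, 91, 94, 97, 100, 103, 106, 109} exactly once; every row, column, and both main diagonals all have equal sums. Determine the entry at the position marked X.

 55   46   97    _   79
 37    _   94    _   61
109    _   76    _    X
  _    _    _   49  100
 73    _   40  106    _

The 25 entries sum to 1825, so each line sums to 1825/5 = 365.
Row 1: 55 + 46 + 97 + 79 + ? = 365, so (1,4) = 88.
From column 1, 365 − (55 + 37 + 109 + 73) gives (4,1) = 91.
Column 3 must total 365; the given cells sum to 307, so (4,3) = 58.
The remaining cell in row 4 is (4,2) = 365 − 298 = 67.
Anti-diagonal must total 365; the given cells sum to 295, so (2,4) = 70.
Row 2: 37 + 94 + 70 + 61 + ? = 365, so (2,2) = 103.
Column 4 needs 365; the known cells sum to 313, so (3,4) = 52.
Main diagonal must total 365; the given cells sum to 283, so (5,5) = 82.
Row 5: 73 + 40 + 106 + 82 + ? = 365, so (5,2) = 64.
Column 2 needs 365; the known cells sum to 280, so (3,2) = 85.
From column 5, 365 − (79 + 61 + 100 + 82) gives (3,5) = 43.

43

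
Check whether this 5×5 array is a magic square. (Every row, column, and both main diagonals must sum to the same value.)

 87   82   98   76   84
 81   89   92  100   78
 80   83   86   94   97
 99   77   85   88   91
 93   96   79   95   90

No — main diagonal sums to 440 but row 1 sums to 427.

Row 1: 87 + 82 + 98 + 76 + 84 = 427.
Row 2: 81 + 89 + 92 + 100 + 78 = 440.
Row 3: 80 + 83 + 86 + 94 + 97 = 440.
Row 4: 99 + 77 + 85 + 88 + 91 = 440.
Row 5: 93 + 96 + 79 + 95 + 90 = 453.
Column 1: 87 + 81 + 80 + 99 + 93 = 440.
Column 2: 82 + 89 + 83 + 77 + 96 = 427.
Column 3: 98 + 92 + 86 + 85 + 79 = 440.
Column 4: 76 + 100 + 94 + 88 + 95 = 453.
Column 5: 84 + 78 + 97 + 91 + 90 = 440.
Main diagonal: 87 + 89 + 86 + 88 + 90 = 440.
Anti-diagonal: 84 + 100 + 86 + 77 + 93 = 440.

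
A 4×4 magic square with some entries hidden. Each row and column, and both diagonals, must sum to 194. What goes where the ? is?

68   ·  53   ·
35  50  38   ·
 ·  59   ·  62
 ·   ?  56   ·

44

From row 2, 194 − (35 + 50 + 38) gives (2,4) = 71.
Column 3 needs 194; the known cells sum to 147, so (3,3) = 47.
Main diagonal: 68 + 50 + 47 + ? = 194, so (4,4) = 29.
Row 3 needs 194; the known cells sum to 168, so (3,1) = 26.
Column 1 needs 194; the known cells sum to 129, so (4,1) = 65.
From column 4, 194 − (71 + 62 + 29) gives (1,4) = 32.
Row 1: 68 + 53 + 32 + ? = 194, so (1,2) = 41.
Using row 4: 65 + 56 + 29 + ? → (4,2) = 194 − 150 = 44.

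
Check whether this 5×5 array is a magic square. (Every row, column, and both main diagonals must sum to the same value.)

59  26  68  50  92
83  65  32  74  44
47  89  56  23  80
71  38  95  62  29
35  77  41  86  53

No — column 2 sums to 295 but row 2 sums to 298.

Row 1: 59 + 26 + 68 + 50 + 92 = 295.
Row 2: 83 + 65 + 32 + 74 + 44 = 298.
Row 3: 47 + 89 + 56 + 23 + 80 = 295.
Row 4: 71 + 38 + 95 + 62 + 29 = 295.
Row 5: 35 + 77 + 41 + 86 + 53 = 292.
Column 1: 59 + 83 + 47 + 71 + 35 = 295.
Column 2: 26 + 65 + 89 + 38 + 77 = 295.
Column 3: 68 + 32 + 56 + 95 + 41 = 292.
Column 4: 50 + 74 + 23 + 62 + 86 = 295.
Column 5: 92 + 44 + 80 + 29 + 53 = 298.
Main diagonal: 59 + 65 + 56 + 62 + 53 = 295.
Anti-diagonal: 92 + 74 + 56 + 38 + 35 = 295.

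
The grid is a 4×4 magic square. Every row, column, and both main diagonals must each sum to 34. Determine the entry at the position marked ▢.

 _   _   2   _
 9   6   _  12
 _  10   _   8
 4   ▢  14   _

15

Using row 2: 9 + 6 + 12 + ? → (2,3) = 34 − 27 = 7.
Column 3: 2 + 7 + 14 + ? = 34, so (3,3) = 11.
The remaining cell in anti-diagonal is (1,4) = 34 − 21 = 13.
Row 3 must total 34; the given cells sum to 29, so (3,1) = 5.
Column 1: 9 + 5 + 4 + ? = 34, so (1,1) = 16.
The remaining cell in column 4 is (4,4) = 34 − 33 = 1.
From row 1, 34 − (16 + 2 + 13) gives (1,2) = 3.
Row 4: 4 + 14 + 1 + ? = 34, so (4,2) = 15.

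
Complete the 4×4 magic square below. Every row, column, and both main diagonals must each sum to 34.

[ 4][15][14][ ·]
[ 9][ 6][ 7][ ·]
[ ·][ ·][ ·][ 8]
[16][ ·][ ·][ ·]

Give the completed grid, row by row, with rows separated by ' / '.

Row 1 must total 34; the given cells sum to 33, so (1,4) = 1.
The remaining cell in row 2 is (2,4) = 34 − 22 = 12.
Using column 1: 4 + 9 + 16 + ? → (3,1) = 34 − 29 = 5.
The remaining cell in column 4 is (4,4) = 34 − 21 = 13.
From main diagonal, 34 − (4 + 6 + 13) gives (3,3) = 11.
Anti-diagonal must total 34; the given cells sum to 24, so (3,2) = 10.
Using column 2: 15 + 6 + 10 + ? → (4,2) = 34 − 31 = 3.
From column 3, 34 − (14 + 7 + 11) gives (4,3) = 2.

4 15 14 1 / 9 6 7 12 / 5 10 11 8 / 16 3 2 13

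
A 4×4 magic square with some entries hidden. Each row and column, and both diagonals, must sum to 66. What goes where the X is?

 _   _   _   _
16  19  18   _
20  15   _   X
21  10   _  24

Row 2: 16 + 19 + 18 + ? = 66, so (2,4) = 13.
Row 4: 21 + 10 + 24 + ? = 66, so (4,3) = 11.
Column 1 needs 66; the known cells sum to 57, so (1,1) = 9.
Column 2 needs 66; the known cells sum to 44, so (1,2) = 22.
Using main diagonal: 9 + 19 + 24 + ? → (3,3) = 66 − 52 = 14.
The remaining cell in anti-diagonal is (1,4) = 66 − 54 = 12.
From row 1, 66 − (9 + 22 + 12) gives (1,3) = 23.
Using row 3: 20 + 15 + 14 + ? → (3,4) = 66 − 49 = 17.

17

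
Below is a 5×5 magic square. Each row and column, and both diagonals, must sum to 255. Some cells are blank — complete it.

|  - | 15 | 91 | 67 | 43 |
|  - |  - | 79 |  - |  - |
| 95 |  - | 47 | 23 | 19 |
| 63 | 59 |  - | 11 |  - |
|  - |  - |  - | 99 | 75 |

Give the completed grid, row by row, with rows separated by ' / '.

39 15 91 67 43 / 7 83 79 55 31 / 95 71 47 23 19 / 63 59 35 11 87 / 51 27 3 99 75

Row 1 must total 255; the given cells sum to 216, so (1,1) = 39.
From row 3, 255 − (95 + 47 + 23 + 19) gives (3,2) = 71.
Column 4 must total 255; the given cells sum to 200, so (2,4) = 55.
The remaining cell in main diagonal is (2,2) = 255 − 172 = 83.
From anti-diagonal, 255 − (43 + 55 + 47 + 59) gives (5,1) = 51.
Column 1 must total 255; the given cells sum to 248, so (2,1) = 7.
Column 2: 15 + 83 + 71 + 59 + ? = 255, so (5,2) = 27.
The remaining cell in row 2 is (2,5) = 255 − 224 = 31.
Using row 5: 51 + 27 + 99 + 75 + ? → (5,3) = 255 − 252 = 3.
Column 3 must total 255; the given cells sum to 220, so (4,3) = 35.
From column 5, 255 − (43 + 31 + 19 + 75) gives (4,5) = 87.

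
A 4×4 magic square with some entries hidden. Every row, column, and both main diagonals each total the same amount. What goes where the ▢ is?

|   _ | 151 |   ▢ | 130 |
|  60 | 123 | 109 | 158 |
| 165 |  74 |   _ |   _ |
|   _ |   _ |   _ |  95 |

Row 2 is complete and sums to 450; that is the magic constant.
Column 2: 151 + 123 + 74 + ? = 450, so (4,2) = 102.
Column 4 needs 450; the known cells sum to 383, so (3,4) = 67.
Using anti-diagonal: 130 + 109 + 74 + ? → (4,1) = 450 − 313 = 137.
Using row 3: 165 + 74 + 67 + ? → (3,3) = 450 − 306 = 144.
The remaining cell in row 4 is (4,3) = 450 − 334 = 116.
The remaining cell in column 1 is (1,1) = 450 − 362 = 88.
Using column 3: 109 + 144 + 116 + ? → (1,3) = 450 − 369 = 81.

81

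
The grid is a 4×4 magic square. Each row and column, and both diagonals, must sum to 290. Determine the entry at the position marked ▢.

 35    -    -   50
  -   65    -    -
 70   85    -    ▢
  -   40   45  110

55

Row 4: 40 + 45 + 110 + ? = 290, so (4,1) = 95.
The remaining cell in column 1 is (2,1) = 290 − 200 = 90.
Column 2 needs 290; the known cells sum to 190, so (1,2) = 100.
Using main diagonal: 35 + 65 + 110 + ? → (3,3) = 290 − 210 = 80.
Anti-diagonal: 50 + 85 + 95 + ? = 290, so (2,3) = 60.
Row 1 must total 290; the given cells sum to 185, so (1,3) = 105.
Row 2 must total 290; the given cells sum to 215, so (2,4) = 75.
Row 3 must total 290; the given cells sum to 235, so (3,4) = 55.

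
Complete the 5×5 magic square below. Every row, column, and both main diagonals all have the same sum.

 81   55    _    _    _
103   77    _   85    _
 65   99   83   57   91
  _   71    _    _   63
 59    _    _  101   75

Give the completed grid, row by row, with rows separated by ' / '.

81 55 89 73 97 / 103 77 61 85 69 / 65 99 83 57 91 / 87 71 95 79 63 / 59 93 67 101 75

Row 3 is already complete: 65 + 99 + 83 + 57 + 91 = 395, so that is the magic constant.
Column 1: 81 + 103 + 65 + 59 + ? = 395, so (4,1) = 87.
Column 2: 55 + 77 + 99 + 71 + ? = 395, so (5,2) = 93.
The remaining cell in main diagonal is (4,4) = 395 − 316 = 79.
Anti-diagonal needs 395; the known cells sum to 298, so (1,5) = 97.
Using row 4: 87 + 71 + 79 + 63 + ? → (4,3) = 395 − 300 = 95.
Using row 5: 59 + 93 + 101 + 75 + ? → (5,3) = 395 − 328 = 67.
Column 4 must total 395; the given cells sum to 322, so (1,4) = 73.
Using column 5: 97 + 91 + 63 + 75 + ? → (2,5) = 395 − 326 = 69.
Row 1: 81 + 55 + 73 + 97 + ? = 395, so (1,3) = 89.
From row 2, 395 − (103 + 77 + 85 + 69) gives (2,3) = 61.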